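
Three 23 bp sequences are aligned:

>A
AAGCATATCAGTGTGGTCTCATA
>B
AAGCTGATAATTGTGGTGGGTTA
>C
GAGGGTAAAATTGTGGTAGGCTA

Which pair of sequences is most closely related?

B and C

A–B: 8/23 differ, p = 0.348, d = 0.467.
A–C: 10/23 differ, p = 0.435, d = 0.650.
B–C: 7/23 differ, p = 0.304, d = 0.390.
The smallest distance is between B and C.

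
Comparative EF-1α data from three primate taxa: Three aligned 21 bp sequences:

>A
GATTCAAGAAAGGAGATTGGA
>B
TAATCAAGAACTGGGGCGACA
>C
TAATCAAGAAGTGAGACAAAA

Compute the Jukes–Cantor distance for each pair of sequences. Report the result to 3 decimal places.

A–B: 10/21 sites differ → p ≈ 0.47619, d = −0.75 ln(1 − 0.63492) = 0.755729 ≈ 0.756.
A–C: 8/21 sites differ → p ≈ 0.380952, d = −0.75 ln(1 − 0.507936) = 0.531860 ≈ 0.532.
B–C: 5/21 sites differ → p ≈ 0.238095, d = −0.75 ln(1 − 0.31746) = 0.286451 ≈ 0.286.

d(A,B) = 0.756, d(A,C) = 0.532, d(B,C) = 0.286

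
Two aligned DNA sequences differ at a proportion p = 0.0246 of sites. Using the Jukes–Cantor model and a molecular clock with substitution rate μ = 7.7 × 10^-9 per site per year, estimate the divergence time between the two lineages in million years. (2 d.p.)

d = −(3/4) ln(1 − 4p/3) = −0.75 ln(1 − 0.0328) = −0.75 ln(0.9672)
  = −0.75 × (-0.033350) = 0.025013 substitutions/site.
Under a molecular clock d = 2μt, so t = d/(2μ) = 0.025013 / (2 × 7.7 × 10^-9) = 1.62 million years.

1.62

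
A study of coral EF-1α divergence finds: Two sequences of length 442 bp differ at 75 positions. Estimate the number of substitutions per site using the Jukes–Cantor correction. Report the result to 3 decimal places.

0.192

p = 75/442 ≈ 0.169683.
d = −(3/4) ln(1 − 4p/3) = −0.75 ln(1 − 0.226244) = −0.75 ln(0.773756)
  = −0.75 × (-0.256499) = 0.192374 substitutions/site.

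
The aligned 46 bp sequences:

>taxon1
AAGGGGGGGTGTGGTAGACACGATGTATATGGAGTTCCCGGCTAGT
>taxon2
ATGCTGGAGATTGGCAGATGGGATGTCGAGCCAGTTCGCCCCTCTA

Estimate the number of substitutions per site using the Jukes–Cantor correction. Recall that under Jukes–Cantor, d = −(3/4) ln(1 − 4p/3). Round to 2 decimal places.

0.70

The sequences differ at 21 of 46 sites, so p = 21/46 ≈ 0.456522.
d = −(3/4) ln(1 − 4p/3) = −0.75 ln(1 − 0.608696) = −0.75 ln(0.391304)
  = −0.75 × (-0.938271) = 0.703703 substitutions/site.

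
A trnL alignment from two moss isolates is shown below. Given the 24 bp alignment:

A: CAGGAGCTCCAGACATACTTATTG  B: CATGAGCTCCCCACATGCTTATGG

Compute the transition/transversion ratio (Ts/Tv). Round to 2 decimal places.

0.25

Transitions are A↔G and C↔T; transversions are all other mismatches.
Transitions: 1. Transversions: 4.
R = 1/4 = 0.25.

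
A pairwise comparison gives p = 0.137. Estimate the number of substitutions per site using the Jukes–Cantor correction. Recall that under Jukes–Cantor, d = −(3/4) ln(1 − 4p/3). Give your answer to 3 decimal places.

d = −(3/4) ln(1 − 4p/3) = −0.75 ln(1 − 0.182667) = −0.75 ln(0.817333)
  = −0.75 × (-0.201709) = 0.151282 substitutions/site.

0.151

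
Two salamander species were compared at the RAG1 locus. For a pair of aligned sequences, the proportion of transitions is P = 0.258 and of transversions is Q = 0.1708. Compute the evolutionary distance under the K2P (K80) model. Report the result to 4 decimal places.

Under the Kimura two-parameter model, d = −½ ln(1 − 2P − Q) − ¼ ln(1 − 2Q).
1 − 2P − Q = 0.3132, giving −½ ln(0.3132) = 0.580457.
1 − 2Q = 0.6584, giving −¼ ln(0.6584) = 0.104486.
d = 0.580457 + 0.104486 = 0.684943.

0.6849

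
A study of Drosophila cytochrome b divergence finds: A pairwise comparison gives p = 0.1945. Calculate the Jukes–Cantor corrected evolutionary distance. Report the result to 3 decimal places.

0.225

d = −(3/4) ln(1 − 4p/3) = −0.75 ln(1 − 0.259333) = −0.75 ln(0.740667)
  = −0.75 × (-0.300204) = 0.225153 substitutions/site.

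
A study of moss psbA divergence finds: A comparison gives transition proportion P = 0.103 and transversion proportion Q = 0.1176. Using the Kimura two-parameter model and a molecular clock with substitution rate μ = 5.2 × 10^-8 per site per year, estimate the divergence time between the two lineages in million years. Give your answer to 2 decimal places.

Under the Kimura two-parameter model, d = −½ ln(1 − 2P − Q) − ¼ ln(1 − 2Q).
1 − 2P − Q = 0.6764, giving −½ ln(0.6764) = 0.195485.
1 − 2Q = 0.7648, giving −¼ ln(0.7648) = 0.067035.
d = 0.195485 + 0.067035 = 0.262520.
Under a molecular clock d = 2μt, so t = d/(2μ) = 0.262520 / (2 × 5.2 × 10^-8) = 2.52 million years.

2.52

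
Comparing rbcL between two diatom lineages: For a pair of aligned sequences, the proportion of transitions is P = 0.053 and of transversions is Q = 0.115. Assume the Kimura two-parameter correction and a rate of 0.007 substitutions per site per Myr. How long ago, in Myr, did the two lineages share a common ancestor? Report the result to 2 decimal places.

13.59

Under the Kimura two-parameter model, d = −½ ln(1 − 2P − Q) − ¼ ln(1 − 2Q).
1 − 2P − Q = 0.779, giving −½ ln(0.779) = 0.124872.
1 − 2Q = 0.77, giving −¼ ln(0.77) = 0.065341.
d = 0.124872 + 0.065341 = 0.190213.
Under a molecular clock d = 2μt, so t = d/(2μ) = 0.190213 / (2 × 0.007) = 13.59 Myr.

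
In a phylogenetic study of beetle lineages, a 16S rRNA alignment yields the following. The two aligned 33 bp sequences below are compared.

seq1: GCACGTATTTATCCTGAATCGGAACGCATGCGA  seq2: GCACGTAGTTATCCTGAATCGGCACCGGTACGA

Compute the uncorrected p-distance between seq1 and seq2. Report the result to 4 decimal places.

0.1818

The sequences differ at 6 of 33 positions (sites 8, 23, 26, 27, 28, 30).
p = 6/33 = 0.181818… ≈ 0.1818 (to 4 d.p.).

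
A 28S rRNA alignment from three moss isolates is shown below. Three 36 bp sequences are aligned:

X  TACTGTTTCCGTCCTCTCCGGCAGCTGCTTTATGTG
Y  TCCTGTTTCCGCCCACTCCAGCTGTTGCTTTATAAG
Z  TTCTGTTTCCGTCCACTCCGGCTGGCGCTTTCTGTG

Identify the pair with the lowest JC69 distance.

X–Y: 8/36 differ, p = 0.222, d = 0.264.
X–Z: 6/36 differ, p = 0.167, d = 0.188.
Y–Z: 8/36 differ, p = 0.222, d = 0.264.
The smallest distance is between X and Z.

X and Z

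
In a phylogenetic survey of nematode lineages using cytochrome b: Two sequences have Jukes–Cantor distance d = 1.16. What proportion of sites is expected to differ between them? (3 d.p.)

p = (3/4)(1 − e^(−4d/3)) = 0.75 × (1 − e^(-1.546667)) = 0.75 × (1 − 0.212957) = 0.590282.

0.590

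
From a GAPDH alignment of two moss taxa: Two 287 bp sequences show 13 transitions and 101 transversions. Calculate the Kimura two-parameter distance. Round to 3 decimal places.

0.596

P = 13/287 ≈ 0.045296 and Q = 101/287 ≈ 0.351916.
Under the Kimura two-parameter model, d = −½ ln(1 − 2P − Q) − ¼ ln(1 − 2Q).
1 − 2P − Q = 0.557492, giving −½ ln(0.557492) = 0.292154.
1 − 2Q = 0.296168, giving −¼ ln(0.296168) = 0.304207.
d = 0.292154 + 0.304207 = 0.596361.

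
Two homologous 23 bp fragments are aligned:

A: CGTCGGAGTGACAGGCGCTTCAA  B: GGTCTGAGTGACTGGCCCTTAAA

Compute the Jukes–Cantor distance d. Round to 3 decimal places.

The sequences differ at 5 of 23 sites (1, 5, 13, 17, 21), so p = 5/23 ≈ 0.217391.
d = −(3/4) ln(1 − 4p/3) = −0.75 ln(1 − 0.289855) = −0.75 ln(0.710145)
  = −0.75 × (-0.342286) = 0.256715 substitutions/site.

0.257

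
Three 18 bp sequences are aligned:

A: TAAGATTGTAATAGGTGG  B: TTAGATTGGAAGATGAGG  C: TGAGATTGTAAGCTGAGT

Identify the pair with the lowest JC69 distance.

A–B: 5/18 differ, p = 0.278, d = 0.347.
A–C: 6/18 differ, p = 0.333, d = 0.441.
B–C: 4/18 differ, p = 0.222, d = 0.264.
The smallest distance is between B and C.

B and C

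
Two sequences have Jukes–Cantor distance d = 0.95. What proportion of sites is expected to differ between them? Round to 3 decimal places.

0.539

p = (3/4)(1 − e^(−4d/3)) = 0.75 × (1 − e^(-1.266667)) = 0.75 × (1 − 0.281769) = 0.538673.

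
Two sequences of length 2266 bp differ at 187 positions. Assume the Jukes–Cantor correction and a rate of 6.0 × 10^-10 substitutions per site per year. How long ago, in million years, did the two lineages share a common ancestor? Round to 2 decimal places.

72.86

p = 187/2266 ≈ 0.082524.
d = −(3/4) ln(1 − 4p/3) = −0.75 ln(1 − 0.110032) = −0.75 ln(0.889968)
  = −0.75 × (-0.116570) = 0.087428 substitutions/site.
Under a molecular clock d = 2μt, so t = d/(2μ) = 0.087428 / (2 × 6.0 × 10^-10) = 72.86 million years.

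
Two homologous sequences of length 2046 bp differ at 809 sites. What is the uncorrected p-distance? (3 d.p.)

p = 809/2046 = 0.395405… ≈ 0.395 (to 3 d.p.).

0.395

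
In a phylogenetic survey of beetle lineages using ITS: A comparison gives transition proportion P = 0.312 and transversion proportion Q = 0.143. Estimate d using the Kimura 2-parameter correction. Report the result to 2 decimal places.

Under the Kimura two-parameter model, d = −½ ln(1 − 2P − Q) − ¼ ln(1 − 2Q).
1 − 2P − Q = 0.233, giving −½ ln(0.233) = 0.728358.
1 − 2Q = 0.714, giving −¼ ln(0.714) = 0.084218.
d = 0.728358 + 0.084218 = 0.812576.

0.81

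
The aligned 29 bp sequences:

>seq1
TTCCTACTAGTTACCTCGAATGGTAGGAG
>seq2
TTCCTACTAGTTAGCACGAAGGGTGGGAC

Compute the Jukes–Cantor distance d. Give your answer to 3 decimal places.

The sequences differ at 5 of 29 sites (14, 16, 21, 25, 29), so p = 5/29 ≈ 0.172414.
d = −(3/4) ln(1 − 4p/3) = −0.75 ln(1 − 0.229885) = −0.75 ln(0.770115)
  = −0.75 × (-0.261215) = 0.195911 substitutions/site.

0.196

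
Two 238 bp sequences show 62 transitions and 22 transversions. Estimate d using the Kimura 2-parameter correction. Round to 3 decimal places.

0.526

P = 62/238 ≈ 0.260504 and Q = 22/238 ≈ 0.092437.
Under the Kimura two-parameter model, d = −½ ln(1 − 2P − Q) − ¼ ln(1 − 2Q).
1 − 2P − Q = 0.386555, giving −½ ln(0.386555) = 0.475241.
1 − 2Q = 0.815126, giving −¼ ln(0.815126) = 0.051103.
d = 0.475241 + 0.051103 = 0.526344.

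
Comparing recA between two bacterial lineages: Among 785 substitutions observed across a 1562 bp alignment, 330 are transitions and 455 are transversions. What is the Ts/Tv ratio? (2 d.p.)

0.73

R = 330/455 = 0.725274… ≈ 0.73 (to 2 d.p.).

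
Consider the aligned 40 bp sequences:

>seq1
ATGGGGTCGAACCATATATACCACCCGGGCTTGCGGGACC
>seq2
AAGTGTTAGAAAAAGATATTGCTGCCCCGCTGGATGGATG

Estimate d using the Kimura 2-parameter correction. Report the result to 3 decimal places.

0.796

Of 40 sites, 1 differences are transitions and 17 are transversions, so P = 1/40 = 0.025 and Q = 17/40 = 0.425.
Under the Kimura two-parameter model, d = −½ ln(1 − 2P − Q) − ¼ ln(1 − 2Q).
1 − 2P − Q = 0.525, giving −½ ln(0.525) = 0.322179.
1 − 2Q = 0.15, giving −¼ ln(0.15) = 0.474280.
d = 0.322179 + 0.474280 = 0.796459.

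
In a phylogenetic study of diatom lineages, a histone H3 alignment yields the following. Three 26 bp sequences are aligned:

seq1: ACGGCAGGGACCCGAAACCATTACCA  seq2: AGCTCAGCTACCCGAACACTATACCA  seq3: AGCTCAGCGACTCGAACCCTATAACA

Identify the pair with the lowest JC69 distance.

seq2 and seq3

seq1–seq2: 9/26 differ, p = 0.346, d = 0.464.
seq1–seq3: 9/26 differ, p = 0.346, d = 0.464.
seq2–seq3: 4/26 differ, p = 0.154, d = 0.172.
The smallest distance is between seq2 and seq3.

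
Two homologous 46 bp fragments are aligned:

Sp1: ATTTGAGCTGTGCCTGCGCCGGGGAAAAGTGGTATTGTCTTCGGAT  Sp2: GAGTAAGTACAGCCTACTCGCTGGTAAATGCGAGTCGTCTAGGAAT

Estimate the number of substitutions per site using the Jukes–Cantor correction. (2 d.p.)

0.82

The sequences differ at 23 of 46 sites, so p = 23/46 = 0.5.
d = −(3/4) ln(1 − 4p/3) = −0.75 ln(1 − 0.666667) = −0.75 ln(0.333333)
  = −0.75 × (-1.098613) = 0.823960 substitutions/site.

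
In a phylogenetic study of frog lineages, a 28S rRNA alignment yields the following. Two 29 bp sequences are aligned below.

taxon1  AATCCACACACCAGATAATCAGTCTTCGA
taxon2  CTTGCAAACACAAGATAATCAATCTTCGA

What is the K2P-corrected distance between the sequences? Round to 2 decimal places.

0.24

Of 29 sites, 1 differences are transitions and 5 are transversions, so P = 1/29 ≈ 0.034483 and Q = 5/29 ≈ 0.172414.
Under the Kimura two-parameter model, d = −½ ln(1 − 2P − Q) − ¼ ln(1 − 2Q).
1 − 2P − Q = 0.75862, giving −½ ln(0.75862) = 0.138127.
1 − 2Q = 0.655172, giving −¼ ln(0.655172) = 0.105714.
d = 0.138127 + 0.105714 = 0.243841.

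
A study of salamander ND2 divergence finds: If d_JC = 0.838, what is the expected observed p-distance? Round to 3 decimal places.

p = (3/4)(1 − e^(−4d/3)) = 0.75 × (1 − e^(-1.117333)) = 0.75 × (1 − 0.327151) = 0.504637.

0.505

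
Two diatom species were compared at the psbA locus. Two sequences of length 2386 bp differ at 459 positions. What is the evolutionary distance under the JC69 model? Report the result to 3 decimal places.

p = 459/2386 ≈ 0.192372.
d = −(3/4) ln(1 − 4p/3) = −0.75 ln(1 − 0.256496) = −0.75 ln(0.743504)
  = −0.75 × (-0.296381) = 0.222286 substitutions/site.

0.222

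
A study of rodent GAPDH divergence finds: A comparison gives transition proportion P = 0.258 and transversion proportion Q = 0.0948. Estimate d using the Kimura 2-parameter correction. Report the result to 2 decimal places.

0.52

Under the Kimura two-parameter model, d = −½ ln(1 − 2P − Q) − ¼ ln(1 − 2Q).
1 − 2P − Q = 0.3892, giving −½ ln(0.3892) = 0.471831.
1 − 2Q = 0.8104, giving −¼ ln(0.8104) = 0.052557.
d = 0.471831 + 0.052557 = 0.524388.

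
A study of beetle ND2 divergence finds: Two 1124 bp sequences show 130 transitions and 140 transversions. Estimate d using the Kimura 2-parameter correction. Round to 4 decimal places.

0.2916

P = 130/1124 ≈ 0.115658 and Q = 140/1124 ≈ 0.124555.
Under the Kimura two-parameter model, d = −½ ln(1 − 2P − Q) − ¼ ln(1 − 2Q).
1 − 2P − Q = 0.644129, giving −½ ln(0.644129) = 0.219928.
1 − 2Q = 0.75089, giving −¼ ln(0.75089) = 0.071624.
d = 0.219928 + 0.071624 = 0.291552.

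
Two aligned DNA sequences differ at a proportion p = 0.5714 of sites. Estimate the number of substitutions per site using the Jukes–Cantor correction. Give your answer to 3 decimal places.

1.076

d = −(3/4) ln(1 − 4p/3) = −0.75 ln(1 − 0.761867) = −0.75 ln(0.238133)
  = −0.75 × (-1.434926) = 1.076195 substitutions/site.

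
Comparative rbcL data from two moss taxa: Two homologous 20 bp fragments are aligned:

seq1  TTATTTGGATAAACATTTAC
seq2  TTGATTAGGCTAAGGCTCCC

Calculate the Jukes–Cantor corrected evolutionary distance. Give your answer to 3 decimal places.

The sequences differ at 11 of 20 sites, so p = 11/20 = 0.55.
d = −(3/4) ln(1 − 4p/3) = −0.75 ln(1 − 0.733333) = −0.75 ln(0.266667)
  = −0.75 × (-1.321755) = 0.991316 substitutions/site.

0.991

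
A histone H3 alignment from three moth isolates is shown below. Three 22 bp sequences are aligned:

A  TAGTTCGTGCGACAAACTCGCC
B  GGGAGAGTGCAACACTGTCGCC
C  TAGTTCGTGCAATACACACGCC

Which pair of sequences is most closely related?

A–B: 9/22 differ, p = 0.409, d = 0.591.
A–C: 4/22 differ, p = 0.182, d = 0.208.
B–C: 9/22 differ, p = 0.409, d = 0.591.
The smallest distance is between A and C.

A and C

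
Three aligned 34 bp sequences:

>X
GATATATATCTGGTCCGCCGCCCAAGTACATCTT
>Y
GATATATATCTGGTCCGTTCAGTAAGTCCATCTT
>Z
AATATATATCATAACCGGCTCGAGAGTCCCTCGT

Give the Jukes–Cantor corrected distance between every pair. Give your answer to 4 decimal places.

X–Y: 7/34 sites differ → p ≈ 0.205882, d = −0.75 ln(1 − 0.274509) = 0.240680 ≈ 0.2407.
X–Z: 13/34 sites differ → p ≈ 0.382353, d = −0.75 ln(1 − 0.509804) = 0.534712 ≈ 0.5347.
Y–Z: 13/34 sites differ → p ≈ 0.382353, d = −0.75 ln(1 − 0.509804) = 0.534712 ≈ 0.5347.

d(X,Y) = 0.2407, d(X,Z) = 0.5347, d(Y,Z) = 0.5347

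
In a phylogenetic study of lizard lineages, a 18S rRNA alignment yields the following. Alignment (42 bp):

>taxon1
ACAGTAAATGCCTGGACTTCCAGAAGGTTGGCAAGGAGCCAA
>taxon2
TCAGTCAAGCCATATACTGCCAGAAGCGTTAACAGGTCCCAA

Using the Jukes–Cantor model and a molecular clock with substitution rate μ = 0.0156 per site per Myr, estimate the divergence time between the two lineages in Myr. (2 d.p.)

17.05

The sequences differ at 16 of 42 sites, so p = 16/42 ≈ 0.380952.
d = −(3/4) ln(1 − 4p/3) = −0.75 ln(1 − 0.507936) = −0.75 ln(0.492064)
  = −0.75 × (-0.709146) = 0.531860 substitutions/site.
Under a molecular clock d = 2μt, so t = d/(2μ) = 0.531860 / (2 × 0.0156) = 17.05 Myr.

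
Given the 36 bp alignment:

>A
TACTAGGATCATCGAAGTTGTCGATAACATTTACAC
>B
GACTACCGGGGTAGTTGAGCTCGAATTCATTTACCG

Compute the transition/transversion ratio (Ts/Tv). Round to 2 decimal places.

0.13

Transitions are A↔G and C↔T; transversions are all other mismatches.
Transitions: 2. Transversions: 16.
R = 2/16 = 0.125 ≈ 0.13 (to 2 d.p.).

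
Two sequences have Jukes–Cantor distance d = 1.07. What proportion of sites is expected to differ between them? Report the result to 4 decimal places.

p = (3/4)(1 − e^(−4d/3)) = 0.75 × (1 − e^(-1.426667)) = 0.75 × (1 − 0.240108) = 0.569919.

0.5699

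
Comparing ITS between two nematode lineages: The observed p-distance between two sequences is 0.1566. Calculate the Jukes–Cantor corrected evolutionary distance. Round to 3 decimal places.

0.176

d = −(3/4) ln(1 − 4p/3) = −0.75 ln(1 − 0.2088) = −0.75 ln(0.7912)
  = −0.75 × (-0.234204) = 0.175653 substitutions/site.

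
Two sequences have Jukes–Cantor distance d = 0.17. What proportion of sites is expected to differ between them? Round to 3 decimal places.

0.152

p = (3/4)(1 − e^(−4d/3)) = 0.75 × (1 − e^(-0.226667)) = 0.75 × (1 − 0.797186) = 0.152111.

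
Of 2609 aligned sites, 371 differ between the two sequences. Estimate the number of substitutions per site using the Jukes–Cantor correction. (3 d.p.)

0.158

p = 371/2609 ≈ 0.1422.
d = −(3/4) ln(1 − 4p/3) = −0.75 ln(1 − 0.1896) = −0.75 ln(0.8104)
  = −0.75 × (-0.210227) = 0.157670 substitutions/site.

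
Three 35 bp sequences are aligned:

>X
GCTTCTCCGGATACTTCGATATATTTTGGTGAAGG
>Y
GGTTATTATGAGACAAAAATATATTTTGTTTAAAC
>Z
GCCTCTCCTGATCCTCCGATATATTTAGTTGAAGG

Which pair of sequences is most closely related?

X–Y: 14/35 differ, p = 0.400, d = 0.572.
X–Z: 6/35 differ, p = 0.171, d = 0.195.
Y–Z: 15/35 differ, p = 0.429, d = 0.635.
The smallest distance is between X and Z.

X and Z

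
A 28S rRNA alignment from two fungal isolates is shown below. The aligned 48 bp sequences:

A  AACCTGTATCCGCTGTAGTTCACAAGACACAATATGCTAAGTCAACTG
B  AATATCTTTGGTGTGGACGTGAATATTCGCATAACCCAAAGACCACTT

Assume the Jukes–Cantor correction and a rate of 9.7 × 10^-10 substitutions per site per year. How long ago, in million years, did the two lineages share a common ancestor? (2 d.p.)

The sequences differ at 25 of 48 sites, so p = 25/48 ≈ 0.520833.
d = −(3/4) ln(1 − 4p/3) = −0.75 ln(1 − 0.694444) = −0.75 ln(0.305556)
  = −0.75 × (-1.185622) = 0.889217 substitutions/site.
Under a molecular clock d = 2μt, so t = d/(2μ) = 0.889217 / (2 × 9.7 × 10^-10) = 458.36 million years.

458.36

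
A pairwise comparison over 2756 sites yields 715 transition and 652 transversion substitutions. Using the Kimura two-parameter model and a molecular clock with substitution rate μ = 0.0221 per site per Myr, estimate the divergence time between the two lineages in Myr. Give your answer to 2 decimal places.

19.56

P = 715/2756 ≈ 0.259434 and Q = 652/2756 ≈ 0.236575.
Under the Kimura two-parameter model, d = −½ ln(1 − 2P − Q) − ¼ ln(1 − 2Q).
1 − 2P − Q = 0.244557, giving −½ ln(0.244557) = 0.704153.
1 − 2Q = 0.52685, giving −¼ ln(0.52685) = 0.160210.
d = 0.704153 + 0.160210 = 0.864363.
Under a molecular clock d = 2μt, so t = d/(2μ) = 0.864363 / (2 × 0.0221) = 19.56 Myr.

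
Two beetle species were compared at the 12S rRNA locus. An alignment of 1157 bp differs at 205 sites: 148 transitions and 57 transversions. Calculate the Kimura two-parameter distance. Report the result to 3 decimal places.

P = 148/1157 ≈ 0.127917 and Q = 57/1157 ≈ 0.049265.
Under the Kimura two-parameter model, d = −½ ln(1 − 2P − Q) − ¼ ln(1 − 2Q).
1 − 2P − Q = 0.694901, giving −½ ln(0.694901) = 0.181993.
1 − 2Q = 0.90147, giving −¼ ln(0.90147) = 0.025932.
d = 0.181993 + 0.025932 = 0.207925.

0.208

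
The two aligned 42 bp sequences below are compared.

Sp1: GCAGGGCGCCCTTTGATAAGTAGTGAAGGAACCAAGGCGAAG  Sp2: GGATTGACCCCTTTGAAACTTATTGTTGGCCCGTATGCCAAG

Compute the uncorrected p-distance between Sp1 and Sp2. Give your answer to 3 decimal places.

The sequences differ at 17 of 42 positions.
p = 17/42 = 0.404761… ≈ 0.405 (to 3 d.p.).

0.405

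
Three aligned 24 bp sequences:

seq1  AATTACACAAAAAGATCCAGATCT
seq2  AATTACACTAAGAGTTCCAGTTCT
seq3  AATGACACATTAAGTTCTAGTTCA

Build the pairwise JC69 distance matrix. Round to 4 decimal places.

seq1–seq2: 4/24 sites differ → p ≈ 0.166667, d = −0.75 ln(1 − 0.222223) = 0.188487 ≈ 0.1885.
seq1–seq3: 7/24 sites differ → p ≈ 0.291667, d = −0.75 ln(1 − 0.388889) = 0.369358 ≈ 0.3694.
seq2–seq3: 7/24 sites differ → p ≈ 0.291667, d = −0.75 ln(1 − 0.388889) = 0.369358 ≈ 0.3694.

d(seq1,seq2) = 0.1885, d(seq1,seq3) = 0.3694, d(seq2,seq3) = 0.3694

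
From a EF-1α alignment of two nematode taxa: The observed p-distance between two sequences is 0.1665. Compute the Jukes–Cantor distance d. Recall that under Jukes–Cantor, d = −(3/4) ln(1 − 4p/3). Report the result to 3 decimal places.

d = −(3/4) ln(1 − 4p/3) = −0.75 ln(1 − 0.222) = −0.75 ln(0.778)
  = −0.75 × (-0.251029) = 0.188272 substitutions/site.

0.188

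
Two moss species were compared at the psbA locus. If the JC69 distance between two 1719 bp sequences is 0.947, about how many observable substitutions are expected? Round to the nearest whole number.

Invert JC69: p = (3/4)(1 − e^(−4d/3)) = 0.75 × (1 − e^(-1.262667)) = 0.75 × (1 − 0.282899) = 0.537826.
Expected differing sites = pL ≈ 0.537826 × 1719 = 924.522894 ≈ 925.

925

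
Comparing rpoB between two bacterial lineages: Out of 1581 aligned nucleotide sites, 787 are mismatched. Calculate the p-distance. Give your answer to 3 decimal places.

0.498

p = 787/1581 = 0.497786… ≈ 0.498 (to 3 d.p.).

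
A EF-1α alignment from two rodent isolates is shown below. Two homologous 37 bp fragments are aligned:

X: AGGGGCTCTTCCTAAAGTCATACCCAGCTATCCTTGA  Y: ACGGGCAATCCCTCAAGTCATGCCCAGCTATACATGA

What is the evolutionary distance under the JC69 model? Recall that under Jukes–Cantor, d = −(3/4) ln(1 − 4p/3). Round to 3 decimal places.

0.255

The sequences differ at 8 of 37 sites (2, 7, 8, 10, 14, 22, 32, 34), so p = 8/37 ≈ 0.216216.
d = −(3/4) ln(1 − 4p/3) = −0.75 ln(1 − 0.288288) = −0.75 ln(0.711712)
  = −0.75 × (-0.340082) = 0.255062 substitutions/site.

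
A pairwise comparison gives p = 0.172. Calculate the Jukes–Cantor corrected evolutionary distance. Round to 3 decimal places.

d = −(3/4) ln(1 − 4p/3) = −0.75 ln(1 − 0.229333) = −0.75 ln(0.770667)
  = −0.75 × (-0.260499) = 0.195374 substitutions/site.

0.195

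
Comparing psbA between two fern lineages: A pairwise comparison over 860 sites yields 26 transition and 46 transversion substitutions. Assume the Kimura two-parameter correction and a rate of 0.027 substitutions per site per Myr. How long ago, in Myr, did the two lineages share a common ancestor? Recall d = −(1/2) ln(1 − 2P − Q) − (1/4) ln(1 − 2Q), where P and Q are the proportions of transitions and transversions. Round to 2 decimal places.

P = 26/860 ≈ 0.030233 and Q = 46/860 ≈ 0.053488.
Under the Kimura two-parameter model, d = −½ ln(1 − 2P − Q) − ¼ ln(1 − 2Q).
1 − 2P − Q = 0.886046, giving −½ ln(0.886046) = 0.060493.
1 − 2Q = 0.893024, giving −¼ ln(0.893024) = 0.028285.
d = 0.060493 + 0.028285 = 0.088778.
Under a molecular clock d = 2μt, so t = d/(2μ) = 0.088778 / (2 × 0.027) = 1.64 Myr.

1.64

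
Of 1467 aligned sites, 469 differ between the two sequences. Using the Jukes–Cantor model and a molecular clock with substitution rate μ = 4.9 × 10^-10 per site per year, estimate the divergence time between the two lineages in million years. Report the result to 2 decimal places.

425.20

p = 469/1467 ≈ 0.3197.
d = −(3/4) ln(1 − 4p/3) = −0.75 ln(1 − 0.426267) = −0.75 ln(0.573733)
  = −0.75 × (-0.555591) = 0.416693 substitutions/site.
Under a molecular clock d = 2μt, so t = d/(2μ) = 0.416693 / (2 × 4.9 × 10^-10) = 425.20 million years.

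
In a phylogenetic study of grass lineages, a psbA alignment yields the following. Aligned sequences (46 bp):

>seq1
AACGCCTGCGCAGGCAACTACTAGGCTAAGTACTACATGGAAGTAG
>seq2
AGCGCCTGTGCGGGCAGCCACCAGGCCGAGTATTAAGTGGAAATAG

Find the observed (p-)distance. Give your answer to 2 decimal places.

0.26

The sequences differ at 12 of 46 positions.
p = 12/46 = 0.260869… ≈ 0.26 (to 2 d.p.).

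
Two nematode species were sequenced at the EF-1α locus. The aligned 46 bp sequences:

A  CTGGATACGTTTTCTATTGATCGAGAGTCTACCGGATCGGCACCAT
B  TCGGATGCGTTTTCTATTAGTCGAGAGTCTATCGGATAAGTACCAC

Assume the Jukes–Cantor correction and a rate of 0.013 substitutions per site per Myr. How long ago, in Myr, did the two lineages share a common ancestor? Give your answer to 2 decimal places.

The sequences differ at 10 of 46 sites (1, 2, 7, 19, 20, 32, 38, 39, 41, 46), so p = 10/46 ≈ 0.217391.
d = −(3/4) ln(1 − 4p/3) = −0.75 ln(1 − 0.289855) = −0.75 ln(0.710145)
  = −0.75 × (-0.342286) = 0.256715 substitutions/site.
Under a molecular clock d = 2μt, so t = d/(2μ) = 0.256715 / (2 × 0.013) = 9.87 Myr.

9.87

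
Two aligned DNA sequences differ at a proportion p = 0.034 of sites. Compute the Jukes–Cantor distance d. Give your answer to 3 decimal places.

0.035

d = −(3/4) ln(1 − 4p/3) = −0.75 ln(1 − 0.045333) = −0.75 ln(0.954667)
  = −0.75 × (-0.046393) = 0.034795 substitutions/site.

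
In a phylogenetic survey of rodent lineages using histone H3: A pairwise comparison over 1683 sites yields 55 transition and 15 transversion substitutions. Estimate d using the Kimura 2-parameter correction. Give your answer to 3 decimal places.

P = 55/1683 ≈ 0.03268 and Q = 15/1683 ≈ 0.008913.
Under the Kimura two-parameter model, d = −½ ln(1 − 2P − Q) − ¼ ln(1 − 2Q).
1 − 2P − Q = 0.925727, giving −½ ln(0.925727) = 0.038588.
1 − 2Q = 0.982174, giving −¼ ln(0.982174) = 0.004497.
d = 0.038588 + 0.004497 = 0.043085.

0.043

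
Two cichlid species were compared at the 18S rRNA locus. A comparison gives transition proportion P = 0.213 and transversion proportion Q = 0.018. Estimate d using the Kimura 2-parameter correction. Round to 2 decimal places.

Under the Kimura two-parameter model, d = −½ ln(1 − 2P − Q) − ¼ ln(1 − 2Q).
1 − 2P − Q = 0.556, giving −½ ln(0.556) = 0.293493.
1 − 2Q = 0.964, giving −¼ ln(0.964) = 0.009166.
d = 0.293493 + 0.009166 = 0.302659.

0.30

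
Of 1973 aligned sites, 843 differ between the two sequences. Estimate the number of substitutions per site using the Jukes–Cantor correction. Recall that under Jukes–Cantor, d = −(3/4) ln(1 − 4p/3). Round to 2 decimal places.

p = 843/1973 ≈ 0.427268.
d = −(3/4) ln(1 − 4p/3) = −0.75 ln(1 − 0.569691) = −0.75 ln(0.430309)
  = −0.75 × (-0.843252) = 0.632439 substitutions/site.

0.63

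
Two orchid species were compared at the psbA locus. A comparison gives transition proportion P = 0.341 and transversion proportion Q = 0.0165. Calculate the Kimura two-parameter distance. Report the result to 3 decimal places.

Under the Kimura two-parameter model, d = −½ ln(1 − 2P − Q) − ¼ ln(1 − 2Q).
1 − 2P − Q = 0.3015, giving −½ ln(0.3015) = 0.599493.
1 − 2Q = 0.967, giving −¼ ln(0.967) = 0.008389.
d = 0.599493 + 0.008389 = 0.607882.

0.608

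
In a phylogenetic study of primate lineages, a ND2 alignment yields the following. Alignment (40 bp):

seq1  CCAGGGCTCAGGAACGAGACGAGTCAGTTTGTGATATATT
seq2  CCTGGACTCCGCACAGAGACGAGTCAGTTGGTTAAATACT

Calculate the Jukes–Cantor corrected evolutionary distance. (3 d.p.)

0.304

The sequences differ at 10 of 40 sites (3, 6, 10, 12, 14, 15, 30, 33, 35, 39), so p = 10/40 = 0.25.
d = −(3/4) ln(1 − 4p/3) = −0.75 ln(1 − 0.333333) = −0.75 ln(0.666667)
  = −0.75 × (-0.405465) = 0.304099 substitutions/site.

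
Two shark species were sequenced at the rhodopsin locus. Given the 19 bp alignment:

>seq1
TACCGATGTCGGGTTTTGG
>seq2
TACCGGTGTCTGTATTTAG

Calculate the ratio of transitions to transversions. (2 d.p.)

0.67

Transitions are A↔G and C↔T; transversions are all other mismatches.
Transitions: 2. Transversions: 3.
R = 2/3 = 0.666666… ≈ 0.67 (to 2 d.p.).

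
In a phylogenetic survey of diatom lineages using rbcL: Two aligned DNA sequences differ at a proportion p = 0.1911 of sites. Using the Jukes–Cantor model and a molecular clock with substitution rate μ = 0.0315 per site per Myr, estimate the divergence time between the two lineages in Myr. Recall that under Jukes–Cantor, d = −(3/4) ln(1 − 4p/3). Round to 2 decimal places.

3.50

d = −(3/4) ln(1 − 4p/3) = −0.75 ln(1 − 0.2548) = −0.75 ln(0.7452)
  = −0.75 × (-0.294103) = 0.220577 substitutions/site.
Under a molecular clock d = 2μt, so t = d/(2μ) = 0.220577 / (2 × 0.0315) = 3.50 Myr.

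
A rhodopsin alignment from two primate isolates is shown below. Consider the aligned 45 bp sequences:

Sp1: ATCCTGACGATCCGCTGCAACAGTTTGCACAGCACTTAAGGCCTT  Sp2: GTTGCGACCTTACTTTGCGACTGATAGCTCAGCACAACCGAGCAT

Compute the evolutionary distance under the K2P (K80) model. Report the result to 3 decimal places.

0.733

Of 45 sites, 6 differences are transitions and 15 are transversions, so P = 6/45 ≈ 0.133333 and Q = 15/45 ≈ 0.333333.
Under the Kimura two-parameter model, d = −½ ln(1 − 2P − Q) − ¼ ln(1 − 2Q).
1 − 2P − Q = 0.400001, giving −½ ln(0.400001) = 0.458144.
1 − 2Q = 0.333334, giving −¼ ln(0.333334) = 0.274653.
d = 0.458144 + 0.274653 = 0.732797.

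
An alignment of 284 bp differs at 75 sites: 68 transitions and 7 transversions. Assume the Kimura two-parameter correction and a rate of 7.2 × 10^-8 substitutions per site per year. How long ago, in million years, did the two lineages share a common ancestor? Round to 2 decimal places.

2.52

P = 68/284 ≈ 0.239437 and Q = 7/284 ≈ 0.024648.
Under the Kimura two-parameter model, d = −½ ln(1 − 2P − Q) − ¼ ln(1 − 2Q).
1 − 2P − Q = 0.496478, giving −½ ln(0.496478) = 0.350108.
1 − 2Q = 0.950704, giving −¼ ln(0.950704) = 0.012638.
d = 0.350108 + 0.012638 = 0.362746.
Under a molecular clock d = 2μt, so t = d/(2μ) = 0.362746 / (2 × 7.2 × 10^-8) = 2.52 million years.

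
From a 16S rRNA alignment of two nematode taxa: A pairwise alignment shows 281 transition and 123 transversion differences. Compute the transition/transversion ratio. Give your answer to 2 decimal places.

R = 281/123 = 2.284552… ≈ 2.28 (to 2 d.p.).

2.28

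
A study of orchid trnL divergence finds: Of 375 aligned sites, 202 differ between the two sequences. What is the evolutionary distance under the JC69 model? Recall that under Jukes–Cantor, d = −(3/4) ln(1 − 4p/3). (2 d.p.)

p = 202/375 ≈ 0.538667.
d = −(3/4) ln(1 − 4p/3) = −0.75 ln(1 − 0.718223) = −0.75 ln(0.281777)
  = −0.75 × (-1.266639) = 0.949979 substitutions/site.

0.95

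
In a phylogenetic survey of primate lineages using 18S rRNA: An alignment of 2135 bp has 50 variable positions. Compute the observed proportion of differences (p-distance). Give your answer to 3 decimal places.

p = 50/2135 = 0.023419… ≈ 0.023 (to 3 d.p.).

0.023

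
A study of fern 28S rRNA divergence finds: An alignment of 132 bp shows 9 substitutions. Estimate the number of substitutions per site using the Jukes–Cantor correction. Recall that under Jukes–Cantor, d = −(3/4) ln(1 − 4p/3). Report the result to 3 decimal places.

p = 9/132 ≈ 0.068182.
d = −(3/4) ln(1 − 4p/3) = −0.75 ln(1 − 0.090909) = −0.75 ln(0.909091)
  = −0.75 × (-0.095310) = 0.071483 substitutions/site.

0.071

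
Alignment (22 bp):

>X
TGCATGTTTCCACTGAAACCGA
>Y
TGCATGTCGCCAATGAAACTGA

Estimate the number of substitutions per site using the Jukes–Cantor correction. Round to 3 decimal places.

0.208

The sequences differ at 4 of 22 sites (8, 9, 13, 20), so p = 4/22 ≈ 0.181818.
d = −(3/4) ln(1 − 4p/3) = −0.75 ln(1 − 0.242424) = −0.75 ln(0.757576)
  = −0.75 × (-0.277631) = 0.208223 substitutions/site.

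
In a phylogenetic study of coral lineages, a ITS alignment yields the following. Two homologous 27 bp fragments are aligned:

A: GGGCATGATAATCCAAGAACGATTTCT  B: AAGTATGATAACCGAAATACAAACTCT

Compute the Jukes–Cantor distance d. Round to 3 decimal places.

The sequences differ at 10 of 27 sites (1, 2, 4, 12, 14, 17, 18, 21, 23, 24), so p = 10/27 ≈ 0.37037.
d = −(3/4) ln(1 − 4p/3) = −0.75 ln(1 − 0.493827) = −0.75 ln(0.506173)
  = −0.75 × (-0.680877) = 0.510658 substitutions/site.

0.511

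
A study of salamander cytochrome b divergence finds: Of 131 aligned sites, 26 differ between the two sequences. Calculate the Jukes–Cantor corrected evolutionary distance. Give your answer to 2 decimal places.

0.23

p = 26/131 ≈ 0.198473.
d = −(3/4) ln(1 − 4p/3) = −0.75 ln(1 − 0.264631) = −0.75 ln(0.735369)
  = −0.75 × (-0.307383) = 0.230537 substitutions/site.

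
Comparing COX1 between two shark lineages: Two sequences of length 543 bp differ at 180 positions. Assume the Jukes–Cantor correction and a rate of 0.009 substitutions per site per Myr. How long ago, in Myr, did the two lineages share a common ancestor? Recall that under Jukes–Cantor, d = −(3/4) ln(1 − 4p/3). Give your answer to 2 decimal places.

24.31

p = 180/543 ≈ 0.331492.
d = −(3/4) ln(1 − 4p/3) = −0.75 ln(1 − 0.441989) = −0.75 ln(0.558011)
  = −0.75 × (-0.583377) = 0.437533 substitutions/site.
Under a molecular clock d = 2μt, so t = d/(2μ) = 0.437533 / (2 × 0.009) = 24.31 Myr.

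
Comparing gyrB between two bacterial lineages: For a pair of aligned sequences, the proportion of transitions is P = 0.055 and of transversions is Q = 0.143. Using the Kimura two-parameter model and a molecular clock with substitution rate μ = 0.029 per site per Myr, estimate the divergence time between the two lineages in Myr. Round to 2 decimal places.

Under the Kimura two-parameter model, d = −½ ln(1 − 2P − Q) − ¼ ln(1 − 2Q).
1 − 2P − Q = 0.747, giving −½ ln(0.747) = 0.145845.
1 − 2Q = 0.714, giving −¼ ln(0.714) = 0.084218.
d = 0.145845 + 0.084218 = 0.230063.
Under a molecular clock d = 2μt, so t = d/(2μ) = 0.230063 / (2 × 0.029) = 3.97 Myr.

3.97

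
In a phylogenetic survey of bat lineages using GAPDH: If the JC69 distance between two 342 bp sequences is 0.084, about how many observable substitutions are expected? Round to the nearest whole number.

27

Invert JC69: p = (3/4)(1 − e^(−4d/3)) = 0.75 × (1 − e^(-0.112)) = 0.75 × (1 − 0.894044) = 0.079467.
Expected differing sites = pL ≈ 0.079467 × 342 = 27.177714 ≈ 27.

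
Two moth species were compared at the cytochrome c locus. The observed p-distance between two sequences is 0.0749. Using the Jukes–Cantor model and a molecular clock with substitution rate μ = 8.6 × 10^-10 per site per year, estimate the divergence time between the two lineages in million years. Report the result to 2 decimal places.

d = −(3/4) ln(1 − 4p/3) = −0.75 ln(1 − 0.099867) = −0.75 ln(0.900133)
  = −0.75 × (-0.105213) = 0.078910 substitutions/site.
Under a molecular clock d = 2μt, so t = d/(2μ) = 0.078910 / (2 × 8.6 × 10^-10) = 45.88 million years.

45.88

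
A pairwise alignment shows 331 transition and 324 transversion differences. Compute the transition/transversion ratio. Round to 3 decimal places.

R = 331/324 = 1.021604… ≈ 1.022 (to 3 d.p.).

1.022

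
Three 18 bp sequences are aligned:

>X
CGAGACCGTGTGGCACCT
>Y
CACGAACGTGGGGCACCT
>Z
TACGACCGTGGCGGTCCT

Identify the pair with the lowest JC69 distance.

X and Y

X–Y: 4/18 differ, p = 0.222, d = 0.264.
X–Z: 7/18 differ, p = 0.389, d = 0.548.
Y–Z: 5/18 differ, p = 0.278, d = 0.347.
The smallest distance is between X and Y.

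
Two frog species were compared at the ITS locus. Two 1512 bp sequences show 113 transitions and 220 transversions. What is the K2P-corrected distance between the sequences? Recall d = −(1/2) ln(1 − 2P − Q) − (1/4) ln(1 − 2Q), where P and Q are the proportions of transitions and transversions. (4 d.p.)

0.2607

P = 113/1512 ≈ 0.074735 and Q = 220/1512 ≈ 0.145503.
Under the Kimura two-parameter model, d = −½ ln(1 − 2P − Q) − ¼ ln(1 − 2Q).
1 − 2P − Q = 0.705027, giving −½ ln(0.705027) = 0.174760.
1 − 2Q = 0.708994, giving −¼ ln(0.708994) = 0.085977.
d = 0.174760 + 0.085977 = 0.260737.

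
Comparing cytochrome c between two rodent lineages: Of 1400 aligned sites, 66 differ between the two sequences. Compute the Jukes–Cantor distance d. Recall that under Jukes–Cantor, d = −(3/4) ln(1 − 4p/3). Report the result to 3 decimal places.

p = 66/1400 ≈ 0.047143.
d = −(3/4) ln(1 − 4p/3) = −0.75 ln(1 − 0.062857) = −0.75 ln(0.937143)
  = −0.75 × (-0.064919) = 0.048689 substitutions/site.

0.049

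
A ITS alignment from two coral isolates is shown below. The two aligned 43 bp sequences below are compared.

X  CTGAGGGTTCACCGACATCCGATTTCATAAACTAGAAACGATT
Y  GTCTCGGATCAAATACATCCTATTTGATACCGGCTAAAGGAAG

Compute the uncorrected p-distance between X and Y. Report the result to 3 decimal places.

The sequences differ at 19 of 43 positions.
p = 19/43 = 0.441860… ≈ 0.442 (to 3 d.p.).

0.442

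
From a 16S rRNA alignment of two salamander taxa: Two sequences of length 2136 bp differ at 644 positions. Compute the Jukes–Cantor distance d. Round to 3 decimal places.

p = 644/2136 ≈ 0.301498.
d = −(3/4) ln(1 − 4p/3) = −0.75 ln(1 − 0.401997) = −0.75 ln(0.598003)
  = −0.75 × (-0.514160) = 0.385620 substitutions/site.

0.386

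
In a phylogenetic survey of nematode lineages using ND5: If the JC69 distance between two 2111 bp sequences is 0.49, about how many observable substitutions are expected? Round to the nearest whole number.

Invert JC69: p = (3/4)(1 − e^(−4d/3)) = 0.75 × (1 − e^(-0.653333)) = 0.75 × (1 − 0.520309) = 0.359768.
Expected differing sites = pL ≈ 0.359768 × 2111 = 759.470248 ≈ 759.

759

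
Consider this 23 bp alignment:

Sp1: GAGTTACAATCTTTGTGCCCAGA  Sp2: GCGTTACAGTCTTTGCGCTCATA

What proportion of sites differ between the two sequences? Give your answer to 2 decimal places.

0.22

The sequences differ at 5 of 23 positions (sites 2, 9, 16, 19, 22).
p = 5/23 = 0.217391… ≈ 0.22 (to 2 d.p.).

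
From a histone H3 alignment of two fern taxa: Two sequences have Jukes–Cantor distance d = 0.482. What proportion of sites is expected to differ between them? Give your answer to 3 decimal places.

0.356

p = (3/4)(1 − e^(−4d/3)) = 0.75 × (1 − e^(-0.642667)) = 0.75 × (1 − 0.525888) = 0.355584.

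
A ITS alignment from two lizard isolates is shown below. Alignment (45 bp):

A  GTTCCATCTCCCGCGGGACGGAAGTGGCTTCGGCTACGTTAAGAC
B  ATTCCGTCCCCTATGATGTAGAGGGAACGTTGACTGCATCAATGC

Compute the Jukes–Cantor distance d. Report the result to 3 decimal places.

0.858

The sequences differ at 23 of 45 sites, so p = 23/45 ≈ 0.511111.
d = −(3/4) ln(1 − 4p/3) = −0.75 ln(1 − 0.681481) = −0.75 ln(0.318519)
  = −0.75 × (-1.144073) = 0.858055 substitutions/site.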